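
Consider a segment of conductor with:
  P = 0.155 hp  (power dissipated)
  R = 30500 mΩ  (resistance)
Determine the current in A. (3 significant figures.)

Rearranging: I = √(P/R).
P = 0.155 hp = 115.6 W; R = 30500 mΩ = 30.50 Ω.
I = 1.947 A

1.95 A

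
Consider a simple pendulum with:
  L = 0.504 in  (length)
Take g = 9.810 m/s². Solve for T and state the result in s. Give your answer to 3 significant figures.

T is given directly by: T = 2π√(L/g).
L = 0.504 in = 0.01280 m; g = 9.810 m/s².
T = 0.2270 s

0.227 s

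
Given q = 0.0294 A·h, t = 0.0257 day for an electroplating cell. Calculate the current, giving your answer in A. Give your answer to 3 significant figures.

0.0477 A

Rearranging q = I·t for I: I = q/t.
q = 0.0294 A·h = 105.8 C; t = 0.0257 day = 2220 s.
I = 0.04767 A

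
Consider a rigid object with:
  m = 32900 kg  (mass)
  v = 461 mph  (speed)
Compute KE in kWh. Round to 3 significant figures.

194 kWh

KE is given directly by: KE = ½mv².
m = 32900 kg; v = 461 mph = 206.1 m/s.
KE = 6.987×10^8 J
6.987×10^8 J × (1 kWh / 3.600×10^6 J) = 194.1 kWh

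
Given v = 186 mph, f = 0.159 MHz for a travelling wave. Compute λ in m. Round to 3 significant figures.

Rearranging v = f·λ for λ: λ = v/f.
v = 186 mph = 83.15 m/s; f = 0.159 MHz = 1.590×10^5 Hz.
λ = 5.230×10^-4 m

5.23×10^-4 m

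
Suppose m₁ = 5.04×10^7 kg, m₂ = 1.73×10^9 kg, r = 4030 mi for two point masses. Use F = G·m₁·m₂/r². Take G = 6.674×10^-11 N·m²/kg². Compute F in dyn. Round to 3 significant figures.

From Newton's law of gravitation: F = Gm₁m₂/r².
m₁ = 5.04×10^7 kg; m₂ = 1.73×10^9 kg; r = 4030 mi = 6.486×10^6 m; G = 6.674×10^-11 N·m²/kg².
F = 1.383×10^-7 N
1.383×10^-7 N × (1 dyn / 1.000×10^-5 N) = 0.01383 dyn

0.0138 dyn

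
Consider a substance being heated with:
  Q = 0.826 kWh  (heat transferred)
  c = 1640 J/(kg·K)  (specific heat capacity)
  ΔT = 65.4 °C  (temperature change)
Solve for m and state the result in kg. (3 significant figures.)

27.7 kg

Rearranging: m = Q/(c·ΔT).
Q = 0.826 kWh = 2.974×10^6 J; c = 1640 J/(kg·K); ΔT = 65.4 °C = 65.40 K.
m = 27.72 kg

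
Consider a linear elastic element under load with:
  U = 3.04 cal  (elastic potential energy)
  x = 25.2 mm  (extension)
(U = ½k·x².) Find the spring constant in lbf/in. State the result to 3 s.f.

229 lbf/in

Solving U = ½k·x² for k: k = 2U/x².
U = 3.04 cal = 12.72 J; x = 25.2 mm = 0.02520 m.
k = 40058 N/m
40058 N/m × (1 lbf/in / 175.1 N/m) = 228.7 lbf/in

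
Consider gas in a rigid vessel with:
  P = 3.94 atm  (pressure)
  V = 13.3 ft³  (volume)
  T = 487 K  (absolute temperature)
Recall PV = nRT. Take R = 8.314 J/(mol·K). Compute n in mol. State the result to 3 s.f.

37.1 mol

Solving PV = nRT for n: n = PV/(RT).
P = 3.94 atm = 3.992×10^5 Pa; V = 13.3 ft³ = 0.3766 m³; T = 487 K; R = 8.314 J/(mol·K).
n = 37.13 mol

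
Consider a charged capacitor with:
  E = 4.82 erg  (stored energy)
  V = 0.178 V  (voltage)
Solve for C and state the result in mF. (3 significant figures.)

Solving E = ½C·V² for C: C = 2E/V².
E = 4.82 erg = 4.820×10^-7 J; V = 0.178 V.
C = 3.043×10^-5 F
3.043×10^-5 F × (1 mF / 0.001000 F) = 0.03043 mF

0.0304 mF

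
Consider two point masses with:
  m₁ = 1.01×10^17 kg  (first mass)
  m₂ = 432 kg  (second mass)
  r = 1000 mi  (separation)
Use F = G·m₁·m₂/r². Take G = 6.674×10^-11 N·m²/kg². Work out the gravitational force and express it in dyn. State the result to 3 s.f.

112 dyn

F is given directly by: F = Gm₁m₂/r².
m₁ = 1.01×10^17 kg; m₂ = 432 kg; r = 1000 mi = 1.609×10^6 m; G = 6.674×10^-11 N·m²/kg².
F = 0.001124 N
0.001124 N × (1 dyn / 1.000×10^-5 N) = 112.4 dyn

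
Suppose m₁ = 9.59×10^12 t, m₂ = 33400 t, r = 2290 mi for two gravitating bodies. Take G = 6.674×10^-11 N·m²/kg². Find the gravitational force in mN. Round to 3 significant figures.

1570 mN

From Newton's law of gravitation: F = Gm₁m₂/r².
m₁ = 9.59×10^12 t = 9.590×10^15 kg; m₂ = 33400 t = 3.340×10^7 kg; r = 2290 mi = 3.685×10^6 m; G = 6.674×10^-11 N·m²/kg².
F = 1.574 N
1.574 N × (1 mN / 0.001000 N) = 1574 mN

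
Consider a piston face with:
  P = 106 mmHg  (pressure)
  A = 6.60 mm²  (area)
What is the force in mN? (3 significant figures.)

Rearranging: F = P·A.
P = 106 mmHg = 14132 Pa; A = 6.60 mm² = 6.600×10^-6 m².
F = 0.09327 N
0.09327 N × (1 mN / 0.001000 N) = 93.27 mN

93.3 mN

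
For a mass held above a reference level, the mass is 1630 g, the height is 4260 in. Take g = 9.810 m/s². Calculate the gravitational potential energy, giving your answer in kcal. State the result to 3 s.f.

PE is given directly by: PE = mgh.
m = 1630 g = 1.630 kg; h = 4260 in = 108.2 m; g = 9.810 m/s².
PE = 1730 J
1730 J × (1 kcal / 4184 J) = 0.4135 kcal

0.414 kcal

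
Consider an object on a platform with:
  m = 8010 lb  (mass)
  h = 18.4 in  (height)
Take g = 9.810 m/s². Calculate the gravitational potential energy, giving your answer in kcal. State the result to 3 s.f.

3.98 kcal

Directly: PE = mgh.
m = 8010 lb = 3633 kg; h = 18.4 in = 0.4674 m; g = 9.810 m/s².
PE = 16658 J  (the unit combination reduces to kg·m²/s² = J)
16658 J × (1 kcal / 4184 J) = 3.981 kcal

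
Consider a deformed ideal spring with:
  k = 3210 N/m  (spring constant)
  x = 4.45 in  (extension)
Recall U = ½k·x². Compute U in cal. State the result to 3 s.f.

Directly: U = ½kx².
k = 3210 N/m; x = 4.45 in = 0.1130 m.
U = 20.51 J  (the unit combination reduces to kg·m²/s² = J)
20.51 J × (1 cal / 4.184 J) = 4.901 cal

4.90 cal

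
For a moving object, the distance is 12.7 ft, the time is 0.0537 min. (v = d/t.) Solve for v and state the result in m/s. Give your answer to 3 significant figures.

Directly: v = d/t.
d = 12.7 ft = 3.871 m; t = 0.0537 min = 3.222 s.
v = 1.201 m/s

1.20 m/s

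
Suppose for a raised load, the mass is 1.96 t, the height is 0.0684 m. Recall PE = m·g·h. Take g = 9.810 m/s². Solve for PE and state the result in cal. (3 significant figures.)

PE is given directly by: PE = mgh.
m = 1.96 t = 1960 kg; h = 0.0684 m; g = 9.810 m/s².
PE = 1315 J
1315 J × (1 cal / 4.184 J) = 314.3 cal

314 cal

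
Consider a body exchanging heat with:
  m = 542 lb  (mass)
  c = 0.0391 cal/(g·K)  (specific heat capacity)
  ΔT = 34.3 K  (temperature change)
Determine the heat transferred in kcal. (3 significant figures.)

Q is given directly by: Q = mcΔT.
m = 542 lb = 245.8 kg; c = 0.0391 cal/(g·K) = 163.6 J/(kg·K); ΔT = 34.3 K.
Q = 1.380×10^6 J  (the unit combination reduces to kg·m²/s² = J)
1.380×10^6 J × (1 kcal / 4184 J) = 329.7 kcal

330 kcal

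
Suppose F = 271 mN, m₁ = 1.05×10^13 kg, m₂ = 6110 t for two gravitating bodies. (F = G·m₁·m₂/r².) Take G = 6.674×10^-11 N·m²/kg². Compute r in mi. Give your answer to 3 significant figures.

Rearranging: r = √(G·m₁m₂/F).
F = 271 mN = 0.2710 N; m₁ = 1.05×10^13 kg; m₂ = 6110 t = 6.110×10^6 kg; G = 6.674×10^-11 N·m²/kg².
r = 1.257×10^5 m
1.257×10^5 m × (1 mi / 1609 m) = 78.10 mi

78.1 mi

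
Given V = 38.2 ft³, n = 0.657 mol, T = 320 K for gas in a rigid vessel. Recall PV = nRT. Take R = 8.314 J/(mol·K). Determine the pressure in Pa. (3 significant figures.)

From the ideal-gas law: P = nRT/V.
V = 38.2 ft³ = 1.082 m³; n = 0.657 mol; T = 320 K; R = 8.314 J/(mol·K).
P = 1616 Pa

1620 Pa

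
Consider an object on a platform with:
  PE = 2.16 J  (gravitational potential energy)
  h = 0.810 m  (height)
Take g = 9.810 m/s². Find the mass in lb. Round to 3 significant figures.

0.599 lb

Rearranging PE = m·g·h for m: m = PE/(g·h).
PE = 2.16 J; h = 0.810 m; g = 9.810 m/s².
m = 0.2718 kg
0.2718 kg × (1 lb / 0.4536 kg) = 0.5993 lb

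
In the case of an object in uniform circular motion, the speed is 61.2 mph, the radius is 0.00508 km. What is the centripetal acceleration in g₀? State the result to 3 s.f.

15.0 g₀

Directly: a = v²/r.
v = 61.2 mph = 27.36 m/s; r = 0.00508 km = 5.080 m.
a = 147.3 m/s²
147.3 m/s² × (1 g₀ / 9.807 m/s²) = 15.02 g₀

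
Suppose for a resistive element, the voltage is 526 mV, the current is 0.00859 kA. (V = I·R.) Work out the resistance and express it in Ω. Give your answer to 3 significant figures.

From Ohm's law: R = V/I.
V = 526 mV = 0.5260 V; I = 0.00859 kA = 8.590 A.
R = 0.06123 Ω

0.0612 Ω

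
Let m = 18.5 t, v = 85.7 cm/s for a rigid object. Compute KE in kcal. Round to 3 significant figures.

1.62 kcal

Directly: KE = ½mv².
m = 18.5 t = 18500 kg; v = 85.7 cm/s = 0.8570 m/s.
KE = 6794 J
6794 J × (1 kcal / 4184 J) = 1.624 kcal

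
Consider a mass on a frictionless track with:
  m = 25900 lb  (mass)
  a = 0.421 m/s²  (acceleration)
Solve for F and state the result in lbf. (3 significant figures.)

From Newton's second law: F = m·a.
m = 25900 lb = 11748 kg; a = 0.421 m/s².
F = 4946 N
4946 N × (1 lbf / 4.448 N) = 1112 lbf

1110 lbf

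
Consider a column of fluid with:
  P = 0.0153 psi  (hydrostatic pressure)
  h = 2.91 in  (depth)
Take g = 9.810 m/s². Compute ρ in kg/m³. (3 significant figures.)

Rearranging: ρ = P/(g·h).
P = 0.0153 psi = 105.5 Pa; h = 2.91 in = 0.07391 m; g = 9.810 m/s².
ρ = 145.5 kg/m³

145 kg/m³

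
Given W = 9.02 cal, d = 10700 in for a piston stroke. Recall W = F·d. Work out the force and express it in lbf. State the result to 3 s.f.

0.0312 lbf

Rearranging W = F·d for F: F = W/d.
W = 9.02 cal = 37.74 J; d = 10700 in = 271.8 m.
F = 0.1389 N  (the unit combination reduces to kg·m/s² = N)
0.1389 N × (1 lbf / 4.448 N) = 0.03122 lbf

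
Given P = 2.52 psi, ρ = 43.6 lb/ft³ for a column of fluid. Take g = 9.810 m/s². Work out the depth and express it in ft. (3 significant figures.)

Rearranging P = ρ·g·h for h: h = P/(ρ·g).
P = 2.52 psi = 17375 Pa; ρ = 43.6 lb/ft³ = 698.4 kg/m³; g = 9.810 m/s².
h = 2.536 m
2.536 m × (1 ft / 0.3048 m) = 8.320 ft

8.32 ft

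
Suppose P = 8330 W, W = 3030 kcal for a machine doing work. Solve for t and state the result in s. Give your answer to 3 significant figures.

Rearranging: t = W/P.
P = 8330 W; W = 3030 kcal = 1.268×10^7 J.
t = 1522 s

1520 s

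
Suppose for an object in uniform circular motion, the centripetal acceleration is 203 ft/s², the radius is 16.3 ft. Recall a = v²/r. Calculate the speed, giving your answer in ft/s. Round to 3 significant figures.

Rearranging: v = √(a·r).
a = 203 ft/s² = 61.87 m/s²; r = 16.3 ft = 4.968 m.
v = 17.53 m/s
17.53 m/s × (1 ft/s / 0.3048 m/s) = 57.52 ft/s

57.5 ft/s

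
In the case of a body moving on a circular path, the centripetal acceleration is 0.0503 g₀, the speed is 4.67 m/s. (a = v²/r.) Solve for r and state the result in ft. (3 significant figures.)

Rearranging: r = v²/a.
a = 0.0503 g₀ = 0.4933 m/s²; v = 4.67 m/s.
r = 44.21 m
44.21 m × (1 ft / 0.3048 m) = 145.1 ft

145 ft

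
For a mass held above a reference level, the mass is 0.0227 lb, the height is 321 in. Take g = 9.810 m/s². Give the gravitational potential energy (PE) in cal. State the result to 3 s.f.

0.197 cal

PE is given directly by: PE = mgh.
m = 0.0227 lb = 0.01030 kg; h = 321 in = 8.153 m; g = 9.810 m/s².
PE = 0.8236 J
0.8236 J × (1 cal / 4.184 J) = 0.1968 cal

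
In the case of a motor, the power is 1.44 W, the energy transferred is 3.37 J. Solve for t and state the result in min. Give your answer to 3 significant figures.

Rearranging P = W/t for t: t = W/P.
P = 1.44 W; W = 3.37 J.
t = 2.340 s
2.340 s × (1 min / 60.00 s) = 0.03900 min

0.0390 min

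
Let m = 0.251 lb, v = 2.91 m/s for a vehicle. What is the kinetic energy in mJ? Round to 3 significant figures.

KE is given directly by: KE = ½mv².
m = 0.251 lb = 0.1139 kg; v = 2.91 m/s.
KE = 0.4821 J
0.4821 J × (1 mJ / 0.001000 J) = 482.1 mJ

482 mJ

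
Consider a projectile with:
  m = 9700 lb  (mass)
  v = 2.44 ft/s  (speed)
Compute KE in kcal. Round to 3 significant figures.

KE is given directly by: KE = ½mv².
m = 9700 lb = 4400 kg; v = 2.44 ft/s = 0.7437 m/s.
KE = 1217 J
1217 J × (1 kcal / 4184 J) = 0.2908 kcal

0.291 kcal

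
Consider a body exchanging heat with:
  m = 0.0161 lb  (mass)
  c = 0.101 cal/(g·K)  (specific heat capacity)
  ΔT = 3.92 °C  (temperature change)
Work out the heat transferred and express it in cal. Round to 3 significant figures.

2.89 cal

Directly: Q = mcΔT.
m = 0.0161 lb = 0.007303 kg; c = 0.101 cal/(g·K) = 422.6 J/(kg·K); ΔT = 3.92 °C = 3.920 K.
Q = 12.10 J  (the unit combination reduces to kg·m²/s² = J)
12.10 J × (1 cal / 4.184 J) = 2.891 cal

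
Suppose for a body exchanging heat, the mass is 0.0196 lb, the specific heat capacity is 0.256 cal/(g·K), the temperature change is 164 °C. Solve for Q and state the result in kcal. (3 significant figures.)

Q is given directly by: Q = mcΔT.
m = 0.0196 lb = 0.008890 kg; c = 0.256 cal/(g·K) = 1071 J/(kg·K); ΔT = 164 °C = 164.0 K.
Q = 1562 J  (the unit combination reduces to kg·m²/s² = J)
1562 J × (1 kcal / 4184 J) = 0.3733 kcal

0.373 kcal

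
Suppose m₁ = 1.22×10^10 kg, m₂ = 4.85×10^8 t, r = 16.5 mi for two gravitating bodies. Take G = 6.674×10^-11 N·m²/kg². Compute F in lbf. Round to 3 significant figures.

126 lbf

Directly: F = Gm₁m₂/r².
m₁ = 1.22×10^10 kg; m₂ = 4.85×10^8 t = 4.850×10^11 kg; r = 16.5 mi = 26554 m; G = 6.674×10^-11 N·m²/kg².
F = 560.0 N  (the unit combination reduces to kg·m/s² = N)
560.0 N × (1 lbf / 4.448 N) = 125.9 lbf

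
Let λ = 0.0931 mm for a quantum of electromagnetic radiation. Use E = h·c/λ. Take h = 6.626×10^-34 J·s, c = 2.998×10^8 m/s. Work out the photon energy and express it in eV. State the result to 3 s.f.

Directly: E = hc/λ.
λ = 0.0931 mm = 9.310×10^-5 m; h = 6.626×10^-34 J·s; c = 2.998×10^8 m/s.
E = 2.134×10^-21 J
2.134×10^-21 J × (1 eV / 1.602×10^-19 J) = 0.01332 eV

0.0133 eV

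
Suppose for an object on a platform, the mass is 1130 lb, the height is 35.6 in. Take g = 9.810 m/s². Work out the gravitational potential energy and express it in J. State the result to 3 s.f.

4550 J

Directly: PE = mgh.
m = 1130 lb = 512.6 kg; h = 35.6 in = 0.9042 m; g = 9.810 m/s².
PE = 4547 J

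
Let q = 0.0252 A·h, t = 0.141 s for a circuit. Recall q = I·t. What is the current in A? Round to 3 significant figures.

643 A

Rearranging q = I·t for I: I = q/t.
q = 0.0252 A·h = 90.72 C; t = 0.141 s.
I = 643.4 A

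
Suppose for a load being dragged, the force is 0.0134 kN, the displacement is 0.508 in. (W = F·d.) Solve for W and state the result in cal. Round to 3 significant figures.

Directly: W = F·d.
F = 0.0134 kN = 13.40 N; d = 0.508 in = 0.01290 m.
W = 0.1729 J  (the unit combination reduces to kg·m²/s² = J)
0.1729 J × (1 cal / 4.184 J) = 0.04132 cal

0.0413 cal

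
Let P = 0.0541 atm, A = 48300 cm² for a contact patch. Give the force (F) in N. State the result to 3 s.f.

26500 N

Rearranging: F = P·A.
P = 0.0541 atm = 5482 Pa; A = 48300 cm² = 4.830 m².
F = 26477 N  (the unit combination reduces to kg·m/s² = N)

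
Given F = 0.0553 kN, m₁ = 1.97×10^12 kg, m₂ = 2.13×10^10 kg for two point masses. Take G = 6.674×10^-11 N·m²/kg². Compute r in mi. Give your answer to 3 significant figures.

140 mi

Rearranging: r = √(G·m₁m₂/F).
F = 0.0553 kN = 55.30 N; m₁ = 1.97×10^12 kg; m₂ = 2.13×10^10 kg; G = 6.674×10^-11 N·m²/kg².
r = 2.250×10^5 m
2.250×10^5 m × (1 mi / 1609 m) = 139.8 mi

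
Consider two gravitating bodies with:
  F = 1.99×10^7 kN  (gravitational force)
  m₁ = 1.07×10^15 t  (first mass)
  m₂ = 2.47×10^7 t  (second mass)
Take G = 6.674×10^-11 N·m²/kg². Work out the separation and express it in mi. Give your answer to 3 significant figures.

5.85 mi

From Newton's law of gravitation: r = √(G·m₁m₂/F).
F = 1.99×10^7 kN = 1.990×10^10 N; m₁ = 1.07×10^15 t = 1.070×10^18 kg; m₂ = 2.47×10^7 t = 2.470×10^10 kg; G = 6.674×10^-11 N·m²/kg².
r = 9415 m
9415 m × (1 mi / 1609 m) = 5.850 mi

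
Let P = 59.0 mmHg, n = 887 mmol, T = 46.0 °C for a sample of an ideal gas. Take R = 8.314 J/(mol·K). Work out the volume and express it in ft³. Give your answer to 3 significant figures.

10.6 ft³

From the ideal-gas law: V = nRT/P.
P = 59.0 mmHg = 7866 Pa; n = 887 mmol = 0.8870 mol; T = 46.0 °C = 319.1 K; R = 8.314 J/(mol·K).
V = 0.2992 m³
0.2992 m³ × (1 ft³ / 0.02832 m³) = 10.57 ft³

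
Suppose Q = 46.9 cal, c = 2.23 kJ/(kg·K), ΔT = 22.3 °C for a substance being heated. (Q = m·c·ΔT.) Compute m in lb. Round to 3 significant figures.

Rearranging: m = Q/(c·ΔT).
Q = 46.9 cal = 196.2 J; c = 2.23 kJ/(kg·K) = 2230 J/(kg·K); ΔT = 22.3 °C = 22.30 K.
m = 0.003946 kg
0.003946 kg × (1 lb / 0.4536 kg) = 0.008699 lb

0.00870 lb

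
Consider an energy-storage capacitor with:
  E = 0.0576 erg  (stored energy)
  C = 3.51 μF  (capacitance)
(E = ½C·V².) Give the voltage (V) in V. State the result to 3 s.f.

0.0573 V

Rearranging E = ½C·V² for V: V = √(2E/C).
E = 0.0576 erg = 5.760×10^-9 J; C = 3.51 μF = 3.510×10^-6 F.
V = 0.05729 V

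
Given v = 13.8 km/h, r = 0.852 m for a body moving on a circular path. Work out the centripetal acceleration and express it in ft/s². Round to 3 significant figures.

56.6 ft/s²

a is given directly by: a = v²/r.
v = 13.8 km/h = 3.833 m/s; r = 0.852 m.
a = 17.25 m/s²
17.25 m/s² × (1 ft/s² / 0.3048 m/s²) = 56.58 ft/s²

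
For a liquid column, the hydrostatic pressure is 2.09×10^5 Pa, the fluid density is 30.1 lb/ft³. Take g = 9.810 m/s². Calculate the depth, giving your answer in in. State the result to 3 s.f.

Solving P = ρ·g·h for h: h = P/(ρ·g).
P = 2.09×10^5 Pa; ρ = 30.1 lb/ft³ = 482.2 kg/m³; g = 9.810 m/s².
h = 44.19 m
44.19 m × (1 in / 0.02540 m) = 1740 in

1740 in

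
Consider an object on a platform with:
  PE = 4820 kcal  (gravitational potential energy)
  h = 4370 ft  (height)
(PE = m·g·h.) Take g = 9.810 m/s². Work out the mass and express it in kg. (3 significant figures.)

Rearranging PE = m·g·h for m: m = PE/(g·h).
PE = 4820 kcal = 2.017×10^7 J; h = 4370 ft = 1332 m; g = 9.810 m/s².
m = 1543 kg

1540 kg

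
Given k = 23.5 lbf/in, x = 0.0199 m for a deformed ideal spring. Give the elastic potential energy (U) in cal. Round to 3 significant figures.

U is given directly by: U = ½kx².
k = 23.5 lbf/in = 4115 N/m; x = 0.0199 m.
U = 0.8149 J
0.8149 J × (1 cal / 4.184 J) = 0.1948 cal

0.195 cal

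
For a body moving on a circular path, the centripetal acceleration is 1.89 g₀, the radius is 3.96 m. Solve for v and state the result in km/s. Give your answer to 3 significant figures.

Rearranging: v = √(a·r).
a = 1.89 g₀ = 18.53 m/s²; r = 3.96 m.
v = 8.567 m/s
8.567 m/s × (1 km/s / 1000 m/s) = 0.008567 km/s

0.00857 km/s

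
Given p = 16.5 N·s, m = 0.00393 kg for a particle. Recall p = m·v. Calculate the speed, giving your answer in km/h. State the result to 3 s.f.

Solving p = m·v for v: v = p/m.
p = 16.5 N·s = 16.50 kg·m/s; m = 0.00393 kg.
v = 4198 m/s
4198 m/s × (1 km/h / 0.2778 m/s) = 15115 km/h

15100 km/h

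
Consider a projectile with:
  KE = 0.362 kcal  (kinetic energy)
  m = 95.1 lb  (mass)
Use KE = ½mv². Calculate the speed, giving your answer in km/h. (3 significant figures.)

30.2 km/h

Rearranging KE = ½mv² for v: v = √(2·KE/m).
KE = 0.362 kcal = 1515 J; m = 95.1 lb = 43.14 kg.
v = 8.380 m/s
8.380 m/s × (1 km/h / 0.2778 m/s) = 30.17 km/h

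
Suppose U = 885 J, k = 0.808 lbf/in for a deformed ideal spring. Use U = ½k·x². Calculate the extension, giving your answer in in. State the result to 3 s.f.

139 in

Solving U = ½k·x² for x: x = √(2U/k).
U = 885 J; k = 0.808 lbf/in = 141.5 N/m.
x = 3.537 m
3.537 m × (1 in / 0.02540 m) = 139.2 in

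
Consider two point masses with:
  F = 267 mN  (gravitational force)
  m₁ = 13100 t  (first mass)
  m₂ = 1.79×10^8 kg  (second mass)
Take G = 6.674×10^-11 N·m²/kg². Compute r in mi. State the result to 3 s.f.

0.476 mi

From Newton's law of gravitation: r = √(G·m₁m₂/F).
F = 267 mN = 0.2670 N; m₁ = 13100 t = 1.310×10^7 kg; m₂ = 1.79×10^8 kg; G = 6.674×10^-11 N·m²/kg².
r = 765.6 m
765.6 m × (1 mi / 1609 m) = 0.4757 mi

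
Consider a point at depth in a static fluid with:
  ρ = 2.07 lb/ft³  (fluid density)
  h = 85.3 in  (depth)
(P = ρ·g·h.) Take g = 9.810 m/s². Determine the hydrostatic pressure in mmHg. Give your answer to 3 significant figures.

5.29 mmHg

P is given directly by: P = ρgh.
ρ = 2.07 lb/ft³ = 33.16 kg/m³; h = 85.3 in = 2.167 m; g = 9.810 m/s².
P = 704.8 Pa
704.8 Pa × (1 mmHg / 133.3 Pa) = 5.286 mmHg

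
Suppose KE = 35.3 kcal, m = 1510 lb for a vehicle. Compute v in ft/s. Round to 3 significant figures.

Rearranging KE = ½mv² for v: v = √(2·KE/m).
KE = 35.3 kcal = 1.477×10^5 J; m = 1510 lb = 684.9 kg.
v = 20.77 m/s
20.77 m/s × (1 ft/s / 0.3048 m/s) = 68.13 ft/s

68.1 ft/s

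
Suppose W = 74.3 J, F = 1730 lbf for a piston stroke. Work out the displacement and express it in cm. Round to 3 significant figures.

Rearranging W = F·d for d: d = W/F.
W = 74.3 J; F = 1730 lbf = 7695 N.
d = 0.009655 m
0.009655 m × (1 cm / 0.01000 m) = 0.9655 cm

0.966 cm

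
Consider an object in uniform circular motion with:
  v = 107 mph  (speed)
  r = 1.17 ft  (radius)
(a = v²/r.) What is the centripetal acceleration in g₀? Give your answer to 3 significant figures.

a is given directly by: a = v²/r.
v = 107 mph = 47.83 m/s; r = 1.17 ft = 0.3566 m.
a = 6416 m/s²
6416 m/s² × (1 g₀ / 9.807 m/s²) = 654.2 g₀

654 g₀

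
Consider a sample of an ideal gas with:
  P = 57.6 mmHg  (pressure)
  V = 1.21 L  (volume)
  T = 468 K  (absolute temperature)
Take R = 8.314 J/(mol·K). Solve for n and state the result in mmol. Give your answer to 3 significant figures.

2.39 mmol

From the ideal-gas law: n = PV/(RT).
P = 57.6 mmHg = 7679 Pa; V = 1.21 L = 0.001210 m³; T = 468 K; R = 8.314 J/(mol·K).
n = 0.002388 mol
0.002388 mol × (1 mmol / 0.001000 mol) = 2.388 mmol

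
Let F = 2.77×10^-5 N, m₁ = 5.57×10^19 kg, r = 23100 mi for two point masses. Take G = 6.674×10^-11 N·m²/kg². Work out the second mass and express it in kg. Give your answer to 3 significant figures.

10.3 kg

From Newton's law of gravitation: m₂ = F·r²/(G·m₁).
F = 2.77×10^-5 N; m₁ = 5.57×10^19 kg; r = 23100 mi = 3.718×10^7 m; G = 6.674×10^-11 N·m²/kg².
m₂ = 10.30 kg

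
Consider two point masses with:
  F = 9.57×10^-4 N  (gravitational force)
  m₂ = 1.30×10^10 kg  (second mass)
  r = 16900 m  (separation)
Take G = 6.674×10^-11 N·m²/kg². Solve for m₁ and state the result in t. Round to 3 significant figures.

315 t

Solving F = G·m₁·m₂/r² for m₁: m₁ = F·r²/(G·m₂).
F = 9.57×10^-4 N; m₂ = 1.30×10^10 kg; r = 16900 m; G = 6.674×10^-11 N·m²/kg².
m₁ = 3.150×10^5 kg
3.150×10^5 kg × (1 t / 1000 kg) = 315.0 t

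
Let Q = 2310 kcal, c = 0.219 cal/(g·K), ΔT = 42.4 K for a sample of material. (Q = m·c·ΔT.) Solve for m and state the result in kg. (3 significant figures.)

249 kg

Rearranging Q = m·c·ΔT for m: m = Q/(c·ΔT).
Q = 2310 kcal = 9.665×10^6 J; c = 0.219 cal/(g·K) = 916.3 J/(kg·K); ΔT = 42.4 K.
m = 248.8 kg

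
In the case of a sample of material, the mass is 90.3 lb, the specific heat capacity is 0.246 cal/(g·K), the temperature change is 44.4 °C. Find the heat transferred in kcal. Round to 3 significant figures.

447 kcal

Q is given directly by: Q = mcΔT.
m = 90.3 lb = 40.96 kg; c = 0.246 cal/(g·K) = 1029 J/(kg·K); ΔT = 44.4 °C = 44.40 K.
Q = 1.872×10^6 J
1.872×10^6 J × (1 kcal / 4184 J) = 447.4 kcal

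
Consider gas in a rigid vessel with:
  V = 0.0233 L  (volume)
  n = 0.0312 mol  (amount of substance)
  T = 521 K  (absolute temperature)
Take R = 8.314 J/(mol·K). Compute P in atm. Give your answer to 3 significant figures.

P is given directly by: P = nRT/V.
V = 0.0233 L = 2.330×10^-5 m³; n = 0.0312 mol; T = 521 K; R = 8.314 J/(mol·K).
P = 5.800×10^6 Pa
5.800×10^6 Pa × (1 atm / 1.013×10^5 Pa) = 57.24 atm

57.2 atm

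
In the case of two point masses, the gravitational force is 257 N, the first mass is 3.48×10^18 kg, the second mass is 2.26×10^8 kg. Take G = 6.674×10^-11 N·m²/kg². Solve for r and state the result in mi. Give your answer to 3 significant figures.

8880 mi

From Newton's law of gravitation: r = √(G·m₁m₂/F).
F = 257 N; m₁ = 3.48×10^18 kg; m₂ = 2.26×10^8 kg; G = 6.674×10^-11 N·m²/kg².
r = 1.429×10^7 m
1.429×10^7 m × (1 mi / 1609 m) = 8880 mi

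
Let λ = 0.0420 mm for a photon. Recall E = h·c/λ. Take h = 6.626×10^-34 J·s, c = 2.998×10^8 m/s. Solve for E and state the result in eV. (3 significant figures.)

E is given directly by: E = hc/λ.
λ = 0.0420 mm = 4.200×10^-5 m; h = 6.626×10^-34 J·s; c = 2.998×10^8 m/s.
E = 4.730×10^-21 J
4.730×10^-21 J × (1 eV / 1.602×10^-19 J) = 0.02952 eV

0.0295 eV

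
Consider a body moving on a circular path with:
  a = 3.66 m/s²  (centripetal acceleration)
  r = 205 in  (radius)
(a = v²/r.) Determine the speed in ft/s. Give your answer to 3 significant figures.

14.3 ft/s

Rearranging: v = √(a·r).
a = 3.66 m/s²; r = 205 in = 5.207 m.
v = 4.366 m/s
4.366 m/s × (1 ft/s / 0.3048 m/s) = 14.32 ft/s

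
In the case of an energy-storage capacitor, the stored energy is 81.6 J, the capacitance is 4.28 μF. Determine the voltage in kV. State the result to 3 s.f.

Rearranging: V = √(2E/C).
E = 81.6 J; C = 4.28 μF = 4.280×10^-6 F.
V = 6175 V
6175 V × (1 kV / 1000 V) = 6.175 kV

6.18 kV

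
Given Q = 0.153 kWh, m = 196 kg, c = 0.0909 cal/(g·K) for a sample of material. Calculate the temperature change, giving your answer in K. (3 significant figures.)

Rearranging Q = m·c·ΔT for ΔT: ΔT = Q/(m·c).
Q = 0.153 kWh = 5.508×10^5 J; m = 196 kg; c = 0.0909 cal/(g·K) = 380.3 J/(kg·K).
ΔT = 7.389 K

7.39 K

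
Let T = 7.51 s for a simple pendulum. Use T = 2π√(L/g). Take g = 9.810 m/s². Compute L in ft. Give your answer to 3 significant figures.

Rearranging T = 2π√(L/g) for L: L = g·(T/2π)².
T = 7.51 s; g = 9.810 m/s².
L = 14.01 m
14.01 m × (1 ft / 0.3048 m) = 45.98 ft

46.0 ft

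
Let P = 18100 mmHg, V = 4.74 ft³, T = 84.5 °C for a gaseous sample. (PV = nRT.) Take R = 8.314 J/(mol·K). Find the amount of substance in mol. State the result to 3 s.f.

From the ideal-gas law: n = PV/(RT).
P = 18100 mmHg = 2.413×10^6 Pa; V = 4.74 ft³ = 0.1342 m³; T = 84.5 °C = 357.6 K; R = 8.314 J/(mol·K).
n = 108.9 mol

109 mol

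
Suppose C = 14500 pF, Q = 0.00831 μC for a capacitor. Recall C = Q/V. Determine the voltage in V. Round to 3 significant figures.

Rearranging C = Q/V for V: V = Q/C.
C = 14500 pF = 1.450×10^-8 F; Q = 0.00831 μC = 8.310×10^-9 C.
V = 0.5731 V

0.573 V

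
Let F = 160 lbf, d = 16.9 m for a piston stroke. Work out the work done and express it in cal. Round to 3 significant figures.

2870 cal

Directly: W = F·d.
F = 160 lbf = 711.7 N; d = 16.9 m.
W = 12028 J
12028 J × (1 cal / 4.184 J) = 2875 cal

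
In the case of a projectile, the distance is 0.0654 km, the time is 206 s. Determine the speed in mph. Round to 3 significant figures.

0.710 mph

Directly: v = d/t.
d = 0.0654 km = 65.40 m; t = 206 s.
v = 0.3175 m/s
0.3175 m/s × (1 mph / 0.4470 m/s) = 0.7102 mph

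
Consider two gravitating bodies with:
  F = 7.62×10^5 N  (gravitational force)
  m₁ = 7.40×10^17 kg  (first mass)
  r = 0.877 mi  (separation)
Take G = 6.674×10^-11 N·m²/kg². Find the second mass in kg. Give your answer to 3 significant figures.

From Newton's law of gravitation: m₂ = F·r²/(G·m₁).
F = 7.62×10^5 N; m₁ = 7.40×10^17 kg; r = 0.877 mi = 1411 m; G = 6.674×10^-11 N·m²/kg².
m₂ = 30735 kg

30700 kg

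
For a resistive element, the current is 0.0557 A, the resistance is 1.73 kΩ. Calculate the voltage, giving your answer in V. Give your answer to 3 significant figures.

96.4 V

Directly: V = IR.
I = 0.0557 A; R = 1.73 kΩ = 1730 Ω.
V = 96.36 V  (the unit combination reduces to kg·m²/(A·s³) = V)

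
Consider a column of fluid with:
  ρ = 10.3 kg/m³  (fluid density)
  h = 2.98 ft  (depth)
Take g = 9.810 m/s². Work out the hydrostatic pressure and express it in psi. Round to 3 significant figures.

0.0133 psi

Directly: P = ρgh.
ρ = 10.3 kg/m³; h = 2.98 ft = 0.9083 m; g = 9.810 m/s².
P = 91.78 Pa
91.78 Pa × (1 psi / 6895 Pa) = 0.01331 psi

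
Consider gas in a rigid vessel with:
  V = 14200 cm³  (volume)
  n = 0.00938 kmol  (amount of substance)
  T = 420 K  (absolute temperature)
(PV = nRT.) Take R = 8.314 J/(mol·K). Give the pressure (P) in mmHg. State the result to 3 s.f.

P is given directly by: P = nRT/V.
V = 14200 cm³ = 0.01420 m³; n = 0.00938 kmol = 9.380 mol; T = 420 K; R = 8.314 J/(mol·K).
P = 2.307×10^6 Pa
2.307×10^6 Pa × (1 mmHg / 133.3 Pa) = 17301 mmHg

17300 mmHg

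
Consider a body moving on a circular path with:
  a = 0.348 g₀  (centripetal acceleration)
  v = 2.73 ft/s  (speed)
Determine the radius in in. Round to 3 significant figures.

Solving a = v²/r for r: r = v²/a.
a = 0.348 g₀ = 3.413 m/s²; v = 2.73 ft/s = 0.8321 m/s.
r = 0.2029 m
0.2029 m × (1 in / 0.02540 m) = 7.988 in

7.99 in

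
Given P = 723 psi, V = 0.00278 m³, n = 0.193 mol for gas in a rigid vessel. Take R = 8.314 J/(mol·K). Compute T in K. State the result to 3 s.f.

8640 K

From the ideal-gas law: T = PV/(nR).
P = 723 psi = 4.985×10^6 Pa; V = 0.00278 m³; n = 0.193 mol; R = 8.314 J/(mol·K).
T = 8636 K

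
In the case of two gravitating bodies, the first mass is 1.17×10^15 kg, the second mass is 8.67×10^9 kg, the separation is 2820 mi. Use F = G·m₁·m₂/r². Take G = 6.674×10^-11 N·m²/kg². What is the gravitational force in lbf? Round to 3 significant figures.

Directly: F = Gm₁m₂/r².
m₁ = 1.17×10^15 kg; m₂ = 8.67×10^9 kg; r = 2820 mi = 4.538×10^6 m; G = 6.674×10^-11 N·m²/kg².
F = 32.87 N
32.87 N × (1 lbf / 4.448 N) = 7.389 lbf

7.39 lbf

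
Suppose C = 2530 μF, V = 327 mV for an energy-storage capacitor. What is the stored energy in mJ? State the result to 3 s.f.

0.135 mJ

E is given directly by: E = ½CV².
C = 2530 μF = 0.002530 F; V = 327 mV = 0.3270 V.
E = 1.353×10^-4 J
1.353×10^-4 J × (1 mJ / 0.001000 J) = 0.1353 mJ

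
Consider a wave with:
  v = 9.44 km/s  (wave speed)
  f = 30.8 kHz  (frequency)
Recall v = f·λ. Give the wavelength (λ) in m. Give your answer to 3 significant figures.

0.306 m

Rearranging v = f·λ for λ: λ = v/f.
v = 9.44 km/s = 9440 m/s; f = 30.8 kHz = 30800 Hz.
λ = 0.3065 m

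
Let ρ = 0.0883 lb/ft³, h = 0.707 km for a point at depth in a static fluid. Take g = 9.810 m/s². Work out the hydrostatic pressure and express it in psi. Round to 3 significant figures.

1.42 psi

Directly: P = ρgh.
ρ = 0.0883 lb/ft³ = 1.414 kg/m³; h = 0.707 km = 707.0 m; g = 9.810 m/s².
P = 9810 Pa
9810 Pa × (1 psi / 6895 Pa) = 1.423 psi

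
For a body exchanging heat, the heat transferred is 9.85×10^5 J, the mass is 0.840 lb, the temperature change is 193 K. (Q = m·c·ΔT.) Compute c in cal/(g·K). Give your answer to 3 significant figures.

Solving Q = m·c·ΔT for c: c = Q/(m·ΔT).
Q = 9.85×10^5 J; m = 0.840 lb = 0.3810 kg; ΔT = 193 K.
c = 13395 J/(kg·K)
13395 J/(kg·K) × (1 cal/(g·K) / 4184 J/(kg·K)) = 3.201 cal/(g·K)

3.20 cal/(g·K)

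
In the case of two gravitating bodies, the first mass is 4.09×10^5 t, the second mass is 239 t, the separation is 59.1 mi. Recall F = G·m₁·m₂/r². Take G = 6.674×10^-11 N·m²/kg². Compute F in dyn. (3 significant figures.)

0.0721 dyn

F is given directly by: F = Gm₁m₂/r².
m₁ = 4.09×10^5 t = 4.090×10^8 kg; m₂ = 239 t = 2.390×10^5 kg; r = 59.1 mi = 95112 m; G = 6.674×10^-11 N·m²/kg².
F = 7.212×10^-7 N
7.212×10^-7 N × (1 dyn / 1.000×10^-5 N) = 0.07212 dyn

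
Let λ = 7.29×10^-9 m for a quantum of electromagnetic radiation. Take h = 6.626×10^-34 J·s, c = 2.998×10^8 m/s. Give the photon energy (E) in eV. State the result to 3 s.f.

170 eV

E is given directly by: E = hc/λ.
λ = 7.29×10^-9 m; h = 6.626×10^-34 J·s; c = 2.998×10^8 m/s.
E = 2.725×10^-17 J
2.725×10^-17 J × (1 eV / 1.602×10^-19 J) = 170.1 eV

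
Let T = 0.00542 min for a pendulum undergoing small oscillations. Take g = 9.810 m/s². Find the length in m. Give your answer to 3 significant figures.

Solving T = 2π√(L/g) for L: L = g·(T/2π)².
T = 0.00542 min = 0.3252 s; g = 9.810 m/s².
L = 0.02628 m

0.0263 m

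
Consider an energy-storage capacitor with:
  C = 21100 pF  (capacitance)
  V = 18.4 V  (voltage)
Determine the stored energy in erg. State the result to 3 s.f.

Directly: E = ½CV².
C = 21100 pF = 2.110×10^-8 F; V = 18.4 V.
E = 3.572×10^-6 J
3.572×10^-6 J × (1 erg / 1.000×10^-7 J) = 35.72 erg

35.7 erg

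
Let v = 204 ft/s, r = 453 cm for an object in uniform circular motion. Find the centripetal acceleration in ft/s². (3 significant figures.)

a is given directly by: a = v²/r.
v = 204 ft/s = 62.18 m/s; r = 453 cm = 4.530 m.
a = 853.5 m/s²
853.5 m/s² × (1 ft/s² / 0.3048 m/s²) = 2800 ft/s²

2800 ft/s²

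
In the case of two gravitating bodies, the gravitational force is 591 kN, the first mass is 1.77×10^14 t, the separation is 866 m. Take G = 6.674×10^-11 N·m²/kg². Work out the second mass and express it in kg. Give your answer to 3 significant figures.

Solving F = G·m₁·m₂/r² for m₂: m₂ = F·r²/(G·m₁).
F = 591 kN = 5.910×10^5 N; m₁ = 1.77×10^14 t = 1.770×10^17 kg; r = 866 m; G = 6.674×10^-11 N·m²/kg².
m₂ = 37520 kg

37500 kg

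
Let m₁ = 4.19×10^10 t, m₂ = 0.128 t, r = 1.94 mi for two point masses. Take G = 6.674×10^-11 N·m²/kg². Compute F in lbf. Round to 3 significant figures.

0.00826 lbf

From Newton's law of gravitation: F = Gm₁m₂/r².
m₁ = 4.19×10^10 t = 4.190×10^13 kg; m₂ = 0.128 t = 128.0 kg; r = 1.94 mi = 3122 m; G = 6.674×10^-11 N·m²/kg².
F = 0.03672 N
0.03672 N × (1 lbf / 4.448 N) = 0.008255 lbf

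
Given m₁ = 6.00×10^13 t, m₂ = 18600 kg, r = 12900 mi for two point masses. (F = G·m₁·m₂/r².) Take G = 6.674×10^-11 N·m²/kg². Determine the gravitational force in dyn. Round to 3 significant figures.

17.3 dyn

F is given directly by: F = Gm₁m₂/r².
m₁ = 6.00×10^13 t = 6.000×10^16 kg; m₂ = 18600 kg; r = 12900 mi = 2.076×10^7 m; G = 6.674×10^-11 N·m²/kg².
F = 1.728×10^-4 N  (the unit combination reduces to kg·m/s² = N)
1.728×10^-4 N × (1 dyn / 1.000×10^-5 N) = 17.28 dyn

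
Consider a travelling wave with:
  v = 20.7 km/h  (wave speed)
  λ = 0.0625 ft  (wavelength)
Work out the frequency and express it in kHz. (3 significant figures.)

Rearranging v = f·λ for f: f = v/λ.
v = 20.7 km/h = 5.750 m/s; λ = 0.0625 ft = 0.01905 m.
f = 301.8 Hz
301.8 Hz × (1 kHz / 1000 Hz) = 0.3018 kHz

0.302 kHz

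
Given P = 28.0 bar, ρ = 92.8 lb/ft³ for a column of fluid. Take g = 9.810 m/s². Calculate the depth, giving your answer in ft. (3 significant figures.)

Solving P = ρ·g·h for h: h = P/(ρ·g).
P = 28.0 bar = 2.800×10^6 Pa; ρ = 92.8 lb/ft³ = 1487 kg/m³; g = 9.810 m/s².
h = 192.0 m
192.0 m × (1 ft / 0.3048 m) = 629.9 ft

630 ft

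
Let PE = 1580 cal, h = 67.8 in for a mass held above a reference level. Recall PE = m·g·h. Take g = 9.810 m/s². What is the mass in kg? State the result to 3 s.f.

Solving PE = m·g·h for m: m = PE/(g·h).
PE = 1580 cal = 6611 J; h = 67.8 in = 1.722 m; g = 9.810 m/s².
m = 391.3 kg

391 kg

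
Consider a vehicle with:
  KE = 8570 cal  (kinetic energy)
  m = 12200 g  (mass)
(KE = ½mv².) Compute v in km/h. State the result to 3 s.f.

276 km/h

Rearranging KE = ½mv² for v: v = √(2·KE/m).
KE = 8570 cal = 35857 J; m = 12200 g = 12.20 kg.
v = 76.67 m/s
76.67 m/s × (1 km/h / 0.2778 m/s) = 276.0 km/h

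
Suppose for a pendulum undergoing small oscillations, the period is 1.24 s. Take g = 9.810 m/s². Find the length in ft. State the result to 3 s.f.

Rearranging: L = g·(T/2π)².
T = 1.24 s; g = 9.810 m/s².
L = 0.3821 m
0.3821 m × (1 ft / 0.3048 m) = 1.254 ft

1.25 ft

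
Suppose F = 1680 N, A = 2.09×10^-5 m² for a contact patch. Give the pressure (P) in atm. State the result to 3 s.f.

793 atm

P is given directly by: P = F/A.
F = 1680 N; A = 2.09×10^-5 m².
P = 8.038×10^7 Pa
8.038×10^7 Pa × (1 atm / 1.013×10^5 Pa) = 793.3 atm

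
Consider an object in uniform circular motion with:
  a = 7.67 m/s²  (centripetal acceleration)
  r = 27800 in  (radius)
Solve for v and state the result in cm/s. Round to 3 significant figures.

Rearranging a = v²/r for v: v = √(a·r).
a = 7.67 m/s²; r = 27800 in = 706.1 m.
v = 73.59 m/s
73.59 m/s × (1 cm/s / 0.01000 m/s) = 7359 cm/s

7360 cm/s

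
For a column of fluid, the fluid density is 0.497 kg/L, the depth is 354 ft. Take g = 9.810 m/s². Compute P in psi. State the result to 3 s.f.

76.3 psi

P is given directly by: P = ρgh.
ρ = 0.497 kg/L = 497.0 kg/m³; h = 354 ft = 107.9 m; g = 9.810 m/s².
P = 5.261×10^5 Pa  (the unit combination reduces to kg/(m·s²) = Pa)
5.261×10^5 Pa × (1 psi / 6895 Pa) = 76.30 psi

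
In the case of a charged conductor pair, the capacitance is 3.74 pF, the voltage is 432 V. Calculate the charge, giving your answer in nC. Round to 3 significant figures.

Rearranging C = Q/V for Q: Q = CV.
C = 3.74 pF = 3.740×10^-12 F; V = 432 V.
Q = 1.616×10^-9 C
1.616×10^-9 C × (1 nC / 1.000×10^-9 C) = 1.616 nC

1.62 nC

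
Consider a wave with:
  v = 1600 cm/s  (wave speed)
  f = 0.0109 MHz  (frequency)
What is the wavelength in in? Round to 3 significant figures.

Solving v = f·λ for λ: λ = v/f.
v = 1600 cm/s = 16.00 m/s; f = 0.0109 MHz = 10900 Hz.
λ = 0.001468 m
0.001468 m × (1 in / 0.02540 m) = 0.05779 in

0.0578 in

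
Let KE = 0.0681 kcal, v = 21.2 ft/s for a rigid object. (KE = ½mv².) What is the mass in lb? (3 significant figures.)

30.1 lb

Rearranging: m = 2·KE/v².
KE = 0.0681 kcal = 284.9 J; v = 21.2 ft/s = 6.462 m/s.
m = 13.65 kg
13.65 kg × (1 lb / 0.4536 kg) = 30.09 lb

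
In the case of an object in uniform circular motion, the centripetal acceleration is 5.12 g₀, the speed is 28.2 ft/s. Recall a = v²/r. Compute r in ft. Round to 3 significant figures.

Solving a = v²/r for r: r = v²/a.
a = 5.12 g₀ = 50.21 m/s²; v = 28.2 ft/s = 8.595 m/s.
r = 1.471 m
1.471 m × (1 ft / 0.3048 m) = 4.828 ft

4.83 ft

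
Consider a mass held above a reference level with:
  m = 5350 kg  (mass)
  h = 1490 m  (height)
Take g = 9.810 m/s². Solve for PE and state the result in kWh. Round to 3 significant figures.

Directly: PE = mgh.
m = 5350 kg; h = 1490 m; g = 9.810 m/s².
PE = 7.820×10^7 J
7.820×10^7 J × (1 kWh / 3.600×10^6 J) = 21.72 kWh

21.7 kWh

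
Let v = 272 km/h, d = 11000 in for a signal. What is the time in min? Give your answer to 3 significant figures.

0.0616 min

Rearranging v = d/t for t: t = d/v.
v = 272 km/h = 75.56 m/s; d = 11000 in = 279.4 m.
t = 3.698 s
3.698 s × (1 min / 60.00 s) = 0.06163 min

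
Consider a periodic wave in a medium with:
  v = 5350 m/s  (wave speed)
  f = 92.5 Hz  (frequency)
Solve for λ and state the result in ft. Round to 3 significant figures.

190 ft

Rearranging: λ = v/f.
v = 5350 m/s; f = 92.5 Hz.
λ = 57.84 m
57.84 m × (1 ft / 0.3048 m) = 189.8 ft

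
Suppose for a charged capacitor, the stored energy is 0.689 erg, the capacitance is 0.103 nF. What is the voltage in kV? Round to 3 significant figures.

0.0366 kV

Rearranging: V = √(2E/C).
E = 0.689 erg = 6.890×10^-8 J; C = 0.103 nF = 1.030×10^-10 F.
V = 36.58 V  (the unit combination reduces to kg·m²/(A·s³) = V)
36.58 V × (1 kV / 1000 V) = 0.03658 kV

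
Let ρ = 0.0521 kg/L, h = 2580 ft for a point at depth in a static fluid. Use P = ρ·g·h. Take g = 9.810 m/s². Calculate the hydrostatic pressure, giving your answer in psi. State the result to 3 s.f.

58.3 psi

P is given directly by: P = ρgh.
ρ = 0.0521 kg/L = 52.10 kg/m³; h = 2580 ft = 786.4 m; g = 9.810 m/s².
P = 4.019×10^5 Pa
4.019×10^5 Pa × (1 psi / 6895 Pa) = 58.29 psi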